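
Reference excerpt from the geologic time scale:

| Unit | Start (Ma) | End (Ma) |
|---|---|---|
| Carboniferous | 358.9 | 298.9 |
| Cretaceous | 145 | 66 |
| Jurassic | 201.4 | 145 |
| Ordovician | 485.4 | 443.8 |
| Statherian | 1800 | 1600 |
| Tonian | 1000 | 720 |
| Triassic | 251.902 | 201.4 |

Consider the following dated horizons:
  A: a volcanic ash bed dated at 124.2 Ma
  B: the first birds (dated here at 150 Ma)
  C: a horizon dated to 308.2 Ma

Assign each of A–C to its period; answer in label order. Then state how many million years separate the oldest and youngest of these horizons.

A — Cretaceous; B — Jurassic; C — Carboniferous; span 184 million years

Match each age against the start–end ranges in the excerpt: A = 124.2 Ma → Cretaceous (145–66); B = 150 Ma → Jurassic (201.4–145); C = 308.2 Ma → Carboniferous (358.9–298.9).
The largest age is 308.2 Ma and the smallest is 124.2 Ma; their difference is 184 Myr.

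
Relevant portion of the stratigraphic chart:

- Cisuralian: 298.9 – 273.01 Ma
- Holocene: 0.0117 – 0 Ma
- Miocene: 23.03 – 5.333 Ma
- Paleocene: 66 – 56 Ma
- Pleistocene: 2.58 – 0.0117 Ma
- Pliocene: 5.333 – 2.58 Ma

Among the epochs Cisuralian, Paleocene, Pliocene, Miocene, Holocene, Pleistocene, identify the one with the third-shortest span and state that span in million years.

Start − end for each: Cisuralian 298.9 − 273.01 = 25.89; Paleocene 66 − 56 = 10; Pliocene 5.333 − 2.58 = 2.753; Miocene 23.03 − 5.333 = 17.697; Holocene 0.0117 − 0 = 0.0117; Pleistocene 2.58 − 0.0117 = 2.5683.
Ranking these from shortest: Holocene < Pleistocene < Pliocene < Paleocene < Miocene < Cisuralian.
Position 3 in that ranking is Pliocene, which lasted 2.753 Myr.

Pliocene, 2.753 million years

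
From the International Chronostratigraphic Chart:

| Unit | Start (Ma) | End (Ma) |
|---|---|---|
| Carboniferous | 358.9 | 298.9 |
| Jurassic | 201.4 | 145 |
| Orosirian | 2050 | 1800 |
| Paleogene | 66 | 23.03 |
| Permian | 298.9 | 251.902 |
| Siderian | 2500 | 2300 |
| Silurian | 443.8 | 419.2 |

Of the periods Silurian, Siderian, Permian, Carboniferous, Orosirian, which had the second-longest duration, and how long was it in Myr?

Start − end for each: Silurian 443.8 − 419.2 = 24.6; Siderian 2500 − 2300 = 200; Permian 298.9 − 251.902 = 46.998; Carboniferous 358.9 − 298.9 = 60; Orosirian 2050 − 1800 = 250.
Ranking these from longest: Orosirian > Siderian > Carboniferous > Permian > Silurian.
Position 2 in that ranking is Siderian, which lasted 200 Myr.

Siderian, 200 million years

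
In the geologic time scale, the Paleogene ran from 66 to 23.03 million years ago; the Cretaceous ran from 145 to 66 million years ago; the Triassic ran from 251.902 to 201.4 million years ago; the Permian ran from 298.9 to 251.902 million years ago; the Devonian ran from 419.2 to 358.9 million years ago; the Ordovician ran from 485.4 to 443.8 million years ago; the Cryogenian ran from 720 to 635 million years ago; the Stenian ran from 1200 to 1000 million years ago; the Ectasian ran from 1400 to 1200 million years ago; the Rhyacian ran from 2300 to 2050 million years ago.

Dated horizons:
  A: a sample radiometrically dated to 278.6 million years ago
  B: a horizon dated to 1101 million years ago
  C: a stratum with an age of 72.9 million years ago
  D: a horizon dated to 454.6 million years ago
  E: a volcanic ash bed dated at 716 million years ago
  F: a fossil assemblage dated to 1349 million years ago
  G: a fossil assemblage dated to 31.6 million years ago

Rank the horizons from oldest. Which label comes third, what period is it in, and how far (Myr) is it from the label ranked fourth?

Sorted oldest-first by Ma: F (1349), B (1101), E (716), D (454.6), A (278.6), C (72.9), G (31.6).
The third oldest is E at 716 Ma, which lies in 720–635 Ma: the Cryogenian.
The fourth oldest is D at 454.6 Ma; separation = |716 − 454.6| = 261.4 Myr.

E, in the Cryogenian; 261.4 million years to D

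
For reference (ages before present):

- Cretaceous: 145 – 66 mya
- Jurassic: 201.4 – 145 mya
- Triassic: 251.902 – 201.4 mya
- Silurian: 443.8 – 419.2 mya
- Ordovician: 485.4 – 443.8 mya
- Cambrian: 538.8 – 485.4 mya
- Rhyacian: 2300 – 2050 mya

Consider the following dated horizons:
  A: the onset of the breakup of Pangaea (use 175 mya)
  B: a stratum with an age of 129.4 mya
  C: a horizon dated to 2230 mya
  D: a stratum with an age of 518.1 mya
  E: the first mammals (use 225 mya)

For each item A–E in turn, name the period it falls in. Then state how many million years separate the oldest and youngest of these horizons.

A — Jurassic; B — Cretaceous; C — Rhyacian; D — Cambrian; E — Triassic; span 2100.6 million years

A: 175 Ma lies in 201.4–145 Ma, so Jurassic.
B: 129.4 Ma lies in 145–66 Ma, so Cretaceous.
C: 2230 Ma lies in 2300–2050 Ma, so Rhyacian.
D: 518.1 Ma lies in 538.8–485.4 Ma, so Cambrian.
E: 225 Ma lies in 251.902–201.4 Ma, so Triassic.
Oldest = 2230 Ma, youngest = 129.4 Ma → span 2100.6 Myr.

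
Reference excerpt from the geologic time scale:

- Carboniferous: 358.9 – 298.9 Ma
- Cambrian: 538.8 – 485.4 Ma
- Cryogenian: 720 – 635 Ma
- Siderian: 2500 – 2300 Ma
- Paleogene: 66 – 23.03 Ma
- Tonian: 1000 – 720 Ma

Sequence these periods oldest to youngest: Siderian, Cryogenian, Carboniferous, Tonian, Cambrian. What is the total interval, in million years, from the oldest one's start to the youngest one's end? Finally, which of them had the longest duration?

Siderian → Tonian → Cryogenian → Cambrian → Carboniferous; total span 2201.1 Myr; longest is Tonian

Start ages (Ma): Siderian 2500, Tonian 1000, Cryogenian 720, Cambrian 538.8, Carboniferous 358.9.
Ordered oldest to youngest: Siderian, Tonian, Cryogenian, Cambrian, Carboniferous.
Span = 2500 − 298.9 = 2201.1 Myr.
Durations: Siderian 200, Cambrian 53.4, Tonian 280, Cryogenian 85, Carboniferous 60 → longest is Tonian (280 Myr).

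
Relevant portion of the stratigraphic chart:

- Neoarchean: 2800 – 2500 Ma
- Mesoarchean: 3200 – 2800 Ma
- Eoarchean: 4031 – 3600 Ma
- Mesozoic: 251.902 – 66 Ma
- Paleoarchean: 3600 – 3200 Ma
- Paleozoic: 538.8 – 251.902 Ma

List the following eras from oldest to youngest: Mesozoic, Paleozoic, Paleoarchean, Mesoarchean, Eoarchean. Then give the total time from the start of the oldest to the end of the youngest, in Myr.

Eoarchean, Paleoarchean, Mesoarchean, Paleozoic, Mesozoic; total span 3965 Myr

Start ages (Ma): Eoarchean 4031, Paleoarchean 3600, Mesoarchean 3200, Paleozoic 538.8, Mesozoic 251.902.
Ordered oldest to youngest: Eoarchean, Paleoarchean, Mesoarchean, Paleozoic, Mesozoic.
Span = 4031 − 66 = 3965 Myr.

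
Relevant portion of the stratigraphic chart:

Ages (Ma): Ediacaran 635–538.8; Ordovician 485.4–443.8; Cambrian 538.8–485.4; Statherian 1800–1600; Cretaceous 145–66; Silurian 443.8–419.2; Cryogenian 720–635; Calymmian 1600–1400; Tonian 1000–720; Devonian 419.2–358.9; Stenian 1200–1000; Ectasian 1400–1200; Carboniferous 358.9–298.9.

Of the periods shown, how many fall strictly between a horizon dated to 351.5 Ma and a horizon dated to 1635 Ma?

10

1635 Ma sits inside the Statherian (1800–1600) and 351.5 Ma inside the Carboniferous (358.9–298.9); neither of those is wholly between the two dates.
The listed periods lying completely between them are Calymmian, Ectasian, Stenian, Tonian, Cryogenian, Ediacaran, Cambrian, Ordovician, Silurian, Devonian — 10 in all.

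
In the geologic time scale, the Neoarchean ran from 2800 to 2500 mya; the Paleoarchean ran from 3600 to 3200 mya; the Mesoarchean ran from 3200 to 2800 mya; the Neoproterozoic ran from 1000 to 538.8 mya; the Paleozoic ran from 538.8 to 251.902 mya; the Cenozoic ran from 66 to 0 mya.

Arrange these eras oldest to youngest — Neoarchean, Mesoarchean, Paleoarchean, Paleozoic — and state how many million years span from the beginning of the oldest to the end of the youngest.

Paleoarchean → Mesoarchean → Neoarchean → Paleozoic; total span 3348.098 Myr

From the excerpt: Neoarchean 2800–2500; Mesoarchean 3200–2800; Paleoarchean 3600–3200; Paleozoic 538.8–251.902 (Ma).
Larger Ma is earlier, so the oldest is Paleoarchean and the youngest is Paleozoic; oldest to youngest: Paleoarchean, Mesoarchean, Neoarchean, Paleozoic.
Oldest start 3600 minus youngest end 251.902 gives 3348.098 Myr overall.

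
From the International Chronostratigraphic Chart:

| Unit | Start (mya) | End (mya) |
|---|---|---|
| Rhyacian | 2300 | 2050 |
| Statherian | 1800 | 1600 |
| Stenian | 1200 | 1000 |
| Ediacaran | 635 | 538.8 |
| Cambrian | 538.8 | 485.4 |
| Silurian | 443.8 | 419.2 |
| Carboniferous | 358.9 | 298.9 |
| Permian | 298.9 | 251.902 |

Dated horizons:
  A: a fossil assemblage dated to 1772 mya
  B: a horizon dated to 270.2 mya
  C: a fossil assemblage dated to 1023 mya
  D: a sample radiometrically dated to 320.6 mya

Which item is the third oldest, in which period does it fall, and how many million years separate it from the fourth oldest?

Larger Ma means older, so oldest first: A 1772 > C 1023 > D 320.6 > B 270.2.
Counting 3 along gives D (320.6 Ma); the excerpt puts that inside the Carboniferous, 358.9–298.9 Ma.
Next in line is B (270.2 Ma), and 320.6 − 270.2 = 50.4 Myr.

D, in the Carboniferous; 50.4 million years to B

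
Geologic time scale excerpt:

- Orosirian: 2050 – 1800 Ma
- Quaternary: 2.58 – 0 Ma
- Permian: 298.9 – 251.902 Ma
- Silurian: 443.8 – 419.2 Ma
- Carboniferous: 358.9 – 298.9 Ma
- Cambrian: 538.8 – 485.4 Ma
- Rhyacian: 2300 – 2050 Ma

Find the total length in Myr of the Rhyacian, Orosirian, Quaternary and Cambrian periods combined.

Duration is start − end for each: (2300 − 2050) + (2050 − 1800) + (2.58 − 0) + (538.8 − 485.4).
That is 250 + 250 + 2.58 + 53.4, which totals 555.98 million years.

555.98 million years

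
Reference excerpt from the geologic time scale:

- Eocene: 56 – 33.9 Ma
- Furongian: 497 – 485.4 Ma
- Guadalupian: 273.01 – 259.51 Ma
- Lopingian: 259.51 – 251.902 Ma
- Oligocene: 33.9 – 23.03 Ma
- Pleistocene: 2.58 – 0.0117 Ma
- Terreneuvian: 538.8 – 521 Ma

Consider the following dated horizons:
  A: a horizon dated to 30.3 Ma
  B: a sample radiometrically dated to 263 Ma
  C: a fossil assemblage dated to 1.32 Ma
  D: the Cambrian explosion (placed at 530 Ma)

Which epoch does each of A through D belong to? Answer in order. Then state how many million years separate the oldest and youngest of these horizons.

A — Oligocene; B — Guadalupian; C — Pleistocene; D — Terreneuvian; span 528.68 million years

Match each age against the start–end ranges in the excerpt: A = 30.3 Ma → Oligocene (33.9–23.03); B = 263 Ma → Guadalupian (273.01–259.51); C = 1.32 Ma → Pleistocene (2.58–0.0117); D = 530 Ma → Terreneuvian (538.8–521).
The largest age is 530 Ma and the smallest is 1.32 Ma; their difference is 528.68 Myr.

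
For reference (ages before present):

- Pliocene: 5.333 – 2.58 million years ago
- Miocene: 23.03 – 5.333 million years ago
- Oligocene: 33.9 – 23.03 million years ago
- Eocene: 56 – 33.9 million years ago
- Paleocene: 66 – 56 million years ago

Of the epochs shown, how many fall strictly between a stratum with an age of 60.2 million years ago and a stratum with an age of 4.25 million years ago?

3

60.2 Ma sits inside the Paleocene (66–56) and 4.25 Ma inside the Pliocene (5.333–2.58); neither of those is wholly between the two dates.
The listed epochs lying completely between them are Eocene, Oligocene, Miocene — 3 in all.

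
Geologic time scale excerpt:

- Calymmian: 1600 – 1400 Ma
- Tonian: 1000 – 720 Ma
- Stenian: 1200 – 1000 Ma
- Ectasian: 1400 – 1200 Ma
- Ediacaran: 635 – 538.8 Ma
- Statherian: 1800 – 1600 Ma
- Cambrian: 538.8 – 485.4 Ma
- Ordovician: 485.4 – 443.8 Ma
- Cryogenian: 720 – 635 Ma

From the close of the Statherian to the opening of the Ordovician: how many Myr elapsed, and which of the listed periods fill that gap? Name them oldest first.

1114.6 million years; Calymmian, Ectasian, Stenian, Tonian, Cryogenian, Ediacaran, Cambrian

End of Statherian = 1600 Ma; start of Ordovician = 485.4 Ma.
Gap = 1600 − 485.4 = 1114.6 Myr.
Periods wholly inside 1600–485.4 Ma: Calymmian (1600–1400), Ectasian (1400–1200), Stenian (1200–1000), Tonian (1000–720), Cryogenian (720–635), Ediacaran (635–538.8), Cambrian (538.8–485.4).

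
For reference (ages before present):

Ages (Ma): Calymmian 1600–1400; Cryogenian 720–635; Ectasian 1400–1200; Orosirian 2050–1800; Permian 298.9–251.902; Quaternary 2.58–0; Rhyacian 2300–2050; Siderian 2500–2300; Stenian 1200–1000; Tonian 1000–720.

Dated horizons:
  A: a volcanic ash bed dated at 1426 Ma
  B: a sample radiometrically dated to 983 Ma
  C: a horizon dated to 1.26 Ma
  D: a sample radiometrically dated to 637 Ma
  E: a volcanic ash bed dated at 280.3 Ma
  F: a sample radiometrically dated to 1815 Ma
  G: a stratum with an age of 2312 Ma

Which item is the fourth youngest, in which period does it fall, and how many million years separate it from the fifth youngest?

Sorted youngest-first by Ma: C (1.26), E (280.3), D (637), B (983), A (1426), F (1815), G (2312).
The fourth youngest is B at 983 Ma, which lies in 1000–720 Ma: the Tonian.
The fifth youngest is A at 1426 Ma; separation = |983 − 1426| = 443 Myr.

B, in the Tonian; 443 million years to A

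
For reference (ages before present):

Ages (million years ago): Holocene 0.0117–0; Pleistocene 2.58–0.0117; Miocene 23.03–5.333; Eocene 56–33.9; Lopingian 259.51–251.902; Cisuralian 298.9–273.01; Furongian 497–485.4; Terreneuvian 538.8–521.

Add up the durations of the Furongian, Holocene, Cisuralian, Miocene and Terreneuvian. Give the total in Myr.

Each duration: Furongian = 11.6; Holocene = 0.0117; Cisuralian = 25.89; Miocene = 17.697; Terreneuvian = 17.8.
Sum: 11.6 + 0.0117 + 25.89 + 17.697 + 17.8 = 72.9987 Myr.

72.9987 million years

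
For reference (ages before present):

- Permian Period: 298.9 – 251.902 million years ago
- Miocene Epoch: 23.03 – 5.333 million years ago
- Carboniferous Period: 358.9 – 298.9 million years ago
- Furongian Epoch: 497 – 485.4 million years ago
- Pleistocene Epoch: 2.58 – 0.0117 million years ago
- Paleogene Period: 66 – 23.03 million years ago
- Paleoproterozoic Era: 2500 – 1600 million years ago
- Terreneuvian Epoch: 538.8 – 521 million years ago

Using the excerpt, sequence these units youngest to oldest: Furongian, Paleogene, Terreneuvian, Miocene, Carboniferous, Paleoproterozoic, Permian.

Miocene, Paleogene, Permian, Carboniferous, Furongian, Terreneuvian, Paleoproterozoic

Read off each span (Ma): Furongian 497–485.4; Paleogene 66–23.03; Terreneuvian 538.8–521; Miocene 23.03–5.333; Carboniferous 358.9–298.9; Paleoproterozoic 2500–1600; Permian 298.9–251.902.
Larger Ma is older, so oldest→youngest is Paleoproterozoic, Terreneuvian, Furongian, Carboniferous, Permian, Paleogene, Miocene; reverse it for youngest→oldest.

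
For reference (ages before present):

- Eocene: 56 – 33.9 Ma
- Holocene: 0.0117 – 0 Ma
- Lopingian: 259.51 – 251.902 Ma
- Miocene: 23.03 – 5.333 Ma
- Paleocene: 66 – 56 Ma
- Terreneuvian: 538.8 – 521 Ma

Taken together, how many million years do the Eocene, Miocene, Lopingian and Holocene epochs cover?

47.4167 million years

Duration is start − end for each: (56 − 33.9) + (23.03 − 5.333) + (259.51 − 251.902) + (0.0117 − 0).
That is 22.1 + 17.697 + 7.608 + 0.0117, which totals 47.4167 million years.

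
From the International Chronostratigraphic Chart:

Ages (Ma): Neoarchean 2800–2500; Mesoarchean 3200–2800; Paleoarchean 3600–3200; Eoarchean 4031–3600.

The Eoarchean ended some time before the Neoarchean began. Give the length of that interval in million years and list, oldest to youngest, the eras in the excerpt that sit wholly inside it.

End of Eoarchean = 3600 Ma; start of Neoarchean = 2800 Ma.
Gap = 3600 − 2800 = 800 Myr.
Eras wholly inside 3600–2800 Ma: Paleoarchean (3600–3200), Mesoarchean (3200–2800).

800 million years; Paleoarchean, Mesoarchean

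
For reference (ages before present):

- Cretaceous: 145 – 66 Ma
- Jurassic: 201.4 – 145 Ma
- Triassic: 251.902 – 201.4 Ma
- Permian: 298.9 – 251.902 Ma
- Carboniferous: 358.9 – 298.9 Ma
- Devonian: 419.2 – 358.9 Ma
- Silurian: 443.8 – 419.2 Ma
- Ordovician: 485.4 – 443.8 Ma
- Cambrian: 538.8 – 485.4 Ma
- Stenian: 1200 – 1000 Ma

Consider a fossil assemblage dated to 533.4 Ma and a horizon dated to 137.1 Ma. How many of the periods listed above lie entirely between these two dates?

7

533.4 Ma sits inside the Cambrian (538.8–485.4) and 137.1 Ma inside the Cretaceous (145–66); neither of those is wholly between the two dates.
The listed periods lying completely between them are Ordovician, Silurian, Devonian, Carboniferous, Permian, Triassic, Jurassic — 7 in all.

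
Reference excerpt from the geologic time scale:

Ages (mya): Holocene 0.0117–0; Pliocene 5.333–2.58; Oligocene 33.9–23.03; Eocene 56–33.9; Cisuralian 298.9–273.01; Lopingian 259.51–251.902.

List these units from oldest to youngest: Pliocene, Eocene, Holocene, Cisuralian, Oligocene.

Read off each span (Ma): Pliocene 5.333–2.58; Eocene 56–33.9; Holocene 0.0117–0; Cisuralian 298.9–273.01; Oligocene 33.9–23.03.
Larger Ma is older, so oldest→youngest is Cisuralian, Eocene, Oligocene, Pliocene, Holocene.

Cisuralian, Eocene, Oligocene, Pliocene, Holocene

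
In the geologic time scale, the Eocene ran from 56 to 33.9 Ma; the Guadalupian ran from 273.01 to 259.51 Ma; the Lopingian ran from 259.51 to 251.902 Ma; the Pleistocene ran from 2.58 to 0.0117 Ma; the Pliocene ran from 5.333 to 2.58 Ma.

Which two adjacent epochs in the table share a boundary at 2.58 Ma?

The Pliocene ends at 2.58 Ma and the Pleistocene begins at 2.58 Ma, so they share that boundary.

Pliocene and Pleistocene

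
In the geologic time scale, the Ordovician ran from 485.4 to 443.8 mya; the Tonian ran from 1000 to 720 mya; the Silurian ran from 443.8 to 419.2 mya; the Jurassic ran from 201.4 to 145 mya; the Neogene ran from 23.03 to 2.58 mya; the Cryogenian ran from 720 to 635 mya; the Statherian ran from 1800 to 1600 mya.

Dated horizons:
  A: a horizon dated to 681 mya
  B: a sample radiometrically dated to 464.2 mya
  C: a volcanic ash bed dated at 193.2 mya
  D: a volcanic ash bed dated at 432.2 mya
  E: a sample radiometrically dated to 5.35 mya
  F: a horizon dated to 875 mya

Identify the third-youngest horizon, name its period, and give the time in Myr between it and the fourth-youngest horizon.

D, in the Silurian; 32 million years to B

Sorted youngest-first by Ma: E (5.35), C (193.2), D (432.2), B (464.2), A (681), F (875).
The third youngest is D at 432.2 Ma, which lies in 443.8–419.2 Ma: the Silurian.
The fourth youngest is B at 464.2 Ma; separation = |432.2 − 464.2| = 32 Myr.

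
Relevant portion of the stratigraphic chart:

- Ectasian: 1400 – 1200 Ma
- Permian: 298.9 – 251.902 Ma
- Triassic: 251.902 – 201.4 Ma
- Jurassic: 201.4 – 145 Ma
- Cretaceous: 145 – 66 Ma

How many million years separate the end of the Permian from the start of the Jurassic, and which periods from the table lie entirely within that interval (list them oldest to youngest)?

50.502 million years; Triassic

The Permian closes at 251.902 Ma and the Jurassic opens at 201.4 Ma, so the interval is 251.902 − 201.4 = 50.502 Myr.
A period fits inside if it starts at or after 251.902 Ma and ends at or before 201.4 Ma; oldest first that gives Triassic.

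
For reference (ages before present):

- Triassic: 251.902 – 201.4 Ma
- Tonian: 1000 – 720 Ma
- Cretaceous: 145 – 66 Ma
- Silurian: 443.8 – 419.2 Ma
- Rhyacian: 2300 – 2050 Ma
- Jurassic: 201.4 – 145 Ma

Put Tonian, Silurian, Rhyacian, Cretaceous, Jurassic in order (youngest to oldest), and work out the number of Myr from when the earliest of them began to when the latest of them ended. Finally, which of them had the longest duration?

From the excerpt: Tonian 1000–720; Silurian 443.8–419.2; Rhyacian 2300–2050; Cretaceous 145–66; Jurassic 201.4–145 (Ma).
Larger Ma is earlier, so the oldest is Rhyacian and the youngest is Cretaceous; youngest to oldest: Cretaceous, Jurassic, Silurian, Tonian, Rhyacian.
Oldest start 2300 minus youngest end 66 gives 2234 Myr overall.
Individual lengths (start − end): Rhyacian 250; Cretaceous 79; Tonian 280; Silurian 24.6; Jurassic 56.4. The largest is Tonian at 280 Myr.

Cretaceous → Jurassic → Silurian → Tonian → Rhyacian; total span 2234 Myr; longest is Tonian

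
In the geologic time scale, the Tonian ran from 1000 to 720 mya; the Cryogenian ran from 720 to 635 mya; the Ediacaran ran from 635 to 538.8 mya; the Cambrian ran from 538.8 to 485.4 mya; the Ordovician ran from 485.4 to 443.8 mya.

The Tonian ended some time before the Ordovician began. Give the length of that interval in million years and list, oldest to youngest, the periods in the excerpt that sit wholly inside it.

234.6 million years; Cryogenian, Ediacaran, Cambrian

The Tonian closes at 720 Ma and the Ordovician opens at 485.4 Ma, so the interval is 720 − 485.4 = 234.6 Myr.
A period fits inside if it starts at or after 720 Ma and ends at or before 485.4 Ma; oldest first that gives Cryogenian, Ediacaran, Cambrian.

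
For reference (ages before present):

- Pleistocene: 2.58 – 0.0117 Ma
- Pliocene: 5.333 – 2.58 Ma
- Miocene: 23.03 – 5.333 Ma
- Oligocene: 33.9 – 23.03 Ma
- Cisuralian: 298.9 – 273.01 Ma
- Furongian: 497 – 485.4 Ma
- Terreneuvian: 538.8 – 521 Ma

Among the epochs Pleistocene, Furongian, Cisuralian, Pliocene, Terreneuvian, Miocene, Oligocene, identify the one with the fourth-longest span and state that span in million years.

Durations: Pleistocene 2.5683; Furongian 11.6; Cisuralian 25.89; Pliocene 2.753; Terreneuvian 17.8; Miocene 17.697; Oligocene 10.87 Myr.
Sorted longest-first: Cisuralian (25.89), Terreneuvian (17.8), Miocene (17.697), Furongian (11.6), Oligocene (10.87), Pliocene (2.753), Pleistocene (2.5683).
The fourth longest is Furongian at 11.6 Myr.

Furongian, 11.6 million years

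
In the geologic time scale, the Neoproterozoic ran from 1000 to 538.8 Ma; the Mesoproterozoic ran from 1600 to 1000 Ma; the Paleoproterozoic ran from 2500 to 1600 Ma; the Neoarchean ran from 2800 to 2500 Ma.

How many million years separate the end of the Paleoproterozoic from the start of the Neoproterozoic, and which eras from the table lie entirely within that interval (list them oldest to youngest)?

The Paleoproterozoic closes at 1600 Ma and the Neoproterozoic opens at 1000 Ma, so the interval is 1600 − 1000 = 600 Myr.
An era fits inside if it starts at or after 1600 Ma and ends at or before 1000 Ma; oldest first that gives Mesoproterozoic.

600 million years; Mesoproterozoic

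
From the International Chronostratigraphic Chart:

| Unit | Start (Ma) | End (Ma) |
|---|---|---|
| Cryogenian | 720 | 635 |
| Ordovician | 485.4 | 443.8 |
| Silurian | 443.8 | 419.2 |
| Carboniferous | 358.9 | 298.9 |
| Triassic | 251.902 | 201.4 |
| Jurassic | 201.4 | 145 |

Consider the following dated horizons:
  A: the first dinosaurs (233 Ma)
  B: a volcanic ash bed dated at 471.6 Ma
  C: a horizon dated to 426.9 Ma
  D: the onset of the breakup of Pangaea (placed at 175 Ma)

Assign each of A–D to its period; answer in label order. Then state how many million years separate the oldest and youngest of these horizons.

A — Triassic; B — Ordovician; C — Silurian; D — Jurassic; span 296.6 million years

Match each age against the start–end ranges in the excerpt: A = 233 Ma → Triassic (251.902–201.4); B = 471.6 Ma → Ordovician (485.4–443.8); C = 426.9 Ma → Silurian (443.8–419.2); D = 175 Ma → Jurassic (201.4–145).
The largest age is 471.6 Ma and the smallest is 175 Ma; their difference is 296.6 Myr.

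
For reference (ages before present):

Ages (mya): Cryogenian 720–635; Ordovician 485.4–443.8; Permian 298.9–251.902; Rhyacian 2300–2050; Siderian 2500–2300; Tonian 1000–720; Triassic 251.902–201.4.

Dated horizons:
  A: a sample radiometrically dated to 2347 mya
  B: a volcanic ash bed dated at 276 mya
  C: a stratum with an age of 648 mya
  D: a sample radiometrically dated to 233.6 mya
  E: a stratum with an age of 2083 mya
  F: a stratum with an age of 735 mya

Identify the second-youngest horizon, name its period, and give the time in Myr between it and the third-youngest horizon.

B, in the Permian; 372 million years to C

Sorted youngest-first by Ma: D (233.6), B (276), C (648), F (735), E (2083), A (2347).
The second youngest is B at 276 Ma, which lies in 298.9–251.902 Ma: the Permian.
The third youngest is C at 648 Ma; separation = |276 − 648| = 372 Myr.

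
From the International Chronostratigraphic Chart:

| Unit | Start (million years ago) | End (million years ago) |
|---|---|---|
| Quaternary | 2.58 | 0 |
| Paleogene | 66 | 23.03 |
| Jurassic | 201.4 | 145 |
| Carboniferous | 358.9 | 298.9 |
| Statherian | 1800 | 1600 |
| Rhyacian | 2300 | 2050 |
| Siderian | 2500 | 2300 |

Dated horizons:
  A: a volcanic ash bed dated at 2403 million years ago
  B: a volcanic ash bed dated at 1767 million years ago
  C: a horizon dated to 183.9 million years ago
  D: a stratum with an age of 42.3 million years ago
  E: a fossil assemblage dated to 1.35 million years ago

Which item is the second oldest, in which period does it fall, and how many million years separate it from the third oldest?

B, in the Statherian; 1583.1 million years to C

Sorted oldest-first by Ma: A (2403), B (1767), C (183.9), D (42.3), E (1.35).
The second oldest is B at 1767 Ma, which lies in 1800–1600 Ma: the Statherian.
The third oldest is C at 183.9 Ma; separation = |1767 − 183.9| = 1583.1 Myr.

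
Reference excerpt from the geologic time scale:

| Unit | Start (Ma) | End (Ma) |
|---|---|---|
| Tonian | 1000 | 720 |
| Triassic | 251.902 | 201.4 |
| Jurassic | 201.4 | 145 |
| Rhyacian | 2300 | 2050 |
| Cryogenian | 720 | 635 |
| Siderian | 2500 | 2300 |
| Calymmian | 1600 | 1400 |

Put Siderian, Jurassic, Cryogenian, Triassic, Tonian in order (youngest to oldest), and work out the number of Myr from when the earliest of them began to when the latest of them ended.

Start ages (Ma): Siderian 2500, Tonian 1000, Cryogenian 720, Triassic 251.902, Jurassic 201.4.
Ordered youngest to oldest: Jurassic, Triassic, Cryogenian, Tonian, Siderian.
Span = 2500 − 145 = 2355 Myr.

Jurassic → Triassic → Cryogenian → Tonian → Siderian; total span 2355 Myr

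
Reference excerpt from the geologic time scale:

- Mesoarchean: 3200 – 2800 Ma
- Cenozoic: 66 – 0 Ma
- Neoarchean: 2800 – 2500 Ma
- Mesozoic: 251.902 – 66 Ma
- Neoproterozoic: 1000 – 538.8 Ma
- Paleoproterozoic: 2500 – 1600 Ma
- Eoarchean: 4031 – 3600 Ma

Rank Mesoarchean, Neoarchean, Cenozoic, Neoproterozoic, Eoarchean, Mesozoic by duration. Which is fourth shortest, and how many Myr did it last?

Start − end for each: Mesoarchean 3200 − 2800 = 400; Neoarchean 2800 − 2500 = 300; Cenozoic 66 − 0 = 66; Neoproterozoic 1000 − 538.8 = 461.2; Eoarchean 4031 − 3600 = 431; Mesozoic 251.902 − 66 = 185.902.
Ranking these from shortest: Cenozoic < Mesozoic < Neoarchean < Mesoarchean < Eoarchean < Neoproterozoic.
Position 4 in that ranking is Mesoarchean, which lasted 400 Myr.

Mesoarchean, 400 million years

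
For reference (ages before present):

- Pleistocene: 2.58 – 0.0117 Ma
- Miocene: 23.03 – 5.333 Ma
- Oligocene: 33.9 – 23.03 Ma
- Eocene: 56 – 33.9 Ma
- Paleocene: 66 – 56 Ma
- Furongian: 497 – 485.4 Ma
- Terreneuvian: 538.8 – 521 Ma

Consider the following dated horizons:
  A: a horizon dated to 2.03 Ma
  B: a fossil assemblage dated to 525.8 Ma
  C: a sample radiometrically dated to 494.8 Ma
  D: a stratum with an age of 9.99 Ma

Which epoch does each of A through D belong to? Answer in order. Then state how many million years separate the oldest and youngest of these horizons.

Match each age against the start–end ranges in the excerpt: A = 2.03 Ma → Pleistocene (2.58–0.0117); B = 525.8 Ma → Terreneuvian (538.8–521); C = 494.8 Ma → Furongian (497–485.4); D = 9.99 Ma → Miocene (23.03–5.333).
The largest age is 525.8 Ma and the smallest is 2.03 Ma; their difference is 523.77 Myr.

A — Pleistocene; B — Terreneuvian; C — Furongian; D — Miocene; span 523.77 million years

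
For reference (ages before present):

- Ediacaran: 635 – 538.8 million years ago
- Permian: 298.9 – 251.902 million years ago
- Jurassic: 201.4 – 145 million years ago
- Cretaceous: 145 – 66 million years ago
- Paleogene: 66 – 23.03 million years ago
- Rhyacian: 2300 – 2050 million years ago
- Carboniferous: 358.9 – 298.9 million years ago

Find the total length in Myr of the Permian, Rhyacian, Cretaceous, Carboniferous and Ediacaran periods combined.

532.198 million years

Each duration: Permian = 46.998; Rhyacian = 250; Cretaceous = 79; Carboniferous = 60; Ediacaran = 96.2.
Sum: 46.998 + 250 + 79 + 60 + 96.2 = 532.198 Myr.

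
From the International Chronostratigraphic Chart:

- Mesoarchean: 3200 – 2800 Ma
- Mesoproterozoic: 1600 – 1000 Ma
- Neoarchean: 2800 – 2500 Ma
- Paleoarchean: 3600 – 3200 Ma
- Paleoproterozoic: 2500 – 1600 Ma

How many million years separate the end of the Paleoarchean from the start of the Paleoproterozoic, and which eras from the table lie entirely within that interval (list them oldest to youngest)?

700 million years; Mesoarchean, Neoarchean

End of Paleoarchean = 3200 Ma; start of Paleoproterozoic = 2500 Ma.
Gap = 3200 − 2500 = 700 Myr.
Eras wholly inside 3200–2500 Ma: Mesoarchean (3200–2800), Neoarchean (2800–2500).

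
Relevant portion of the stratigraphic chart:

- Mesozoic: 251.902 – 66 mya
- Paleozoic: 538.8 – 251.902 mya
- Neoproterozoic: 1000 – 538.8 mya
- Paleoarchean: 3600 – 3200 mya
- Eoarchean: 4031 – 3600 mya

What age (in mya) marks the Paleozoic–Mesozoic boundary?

251.902 mya

The Paleozoic ends and the Mesozoic begins at 251.902 mya.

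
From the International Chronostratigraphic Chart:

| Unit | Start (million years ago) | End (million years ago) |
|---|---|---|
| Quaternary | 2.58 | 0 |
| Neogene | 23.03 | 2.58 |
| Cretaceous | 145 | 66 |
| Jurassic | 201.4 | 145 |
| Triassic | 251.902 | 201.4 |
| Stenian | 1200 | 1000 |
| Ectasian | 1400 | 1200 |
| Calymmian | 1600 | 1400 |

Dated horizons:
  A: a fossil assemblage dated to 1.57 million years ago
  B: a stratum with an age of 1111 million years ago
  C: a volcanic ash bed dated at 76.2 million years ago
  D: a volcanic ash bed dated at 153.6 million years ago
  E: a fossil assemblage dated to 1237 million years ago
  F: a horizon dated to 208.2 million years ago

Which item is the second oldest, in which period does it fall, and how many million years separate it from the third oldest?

B, in the Stenian; 902.8 million years to F

Sorted oldest-first by Ma: E (1237), B (1111), F (208.2), D (153.6), C (76.2), A (1.57).
The second oldest is B at 1111 Ma, which lies in 1200–1000 Ma: the Stenian.
The third oldest is F at 208.2 Ma; separation = |1111 − 208.2| = 902.8 Myr.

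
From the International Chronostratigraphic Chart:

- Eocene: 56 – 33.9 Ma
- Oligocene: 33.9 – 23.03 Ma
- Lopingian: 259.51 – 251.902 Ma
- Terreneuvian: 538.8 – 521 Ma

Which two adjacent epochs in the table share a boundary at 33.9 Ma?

Eocene and Oligocene

The Eocene ends at 33.9 Ma and the Oligocene begins at 33.9 Ma, so they share that boundary.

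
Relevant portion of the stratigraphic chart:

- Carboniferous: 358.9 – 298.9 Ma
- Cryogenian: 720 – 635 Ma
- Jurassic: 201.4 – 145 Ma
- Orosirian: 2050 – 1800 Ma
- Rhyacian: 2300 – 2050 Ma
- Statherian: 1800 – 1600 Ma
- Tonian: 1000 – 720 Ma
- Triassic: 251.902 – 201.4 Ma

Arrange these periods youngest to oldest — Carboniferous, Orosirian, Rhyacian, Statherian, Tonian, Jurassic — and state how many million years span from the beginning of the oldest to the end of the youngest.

Jurassic → Carboniferous → Tonian → Statherian → Orosirian → Rhyacian; total span 2155 Myr

Start ages (Ma): Rhyacian 2300, Orosirian 2050, Statherian 1800, Tonian 1000, Carboniferous 358.9, Jurassic 201.4.
Ordered youngest to oldest: Jurassic, Carboniferous, Tonian, Statherian, Orosirian, Rhyacian.
Span = 2300 − 145 = 2155 Myr.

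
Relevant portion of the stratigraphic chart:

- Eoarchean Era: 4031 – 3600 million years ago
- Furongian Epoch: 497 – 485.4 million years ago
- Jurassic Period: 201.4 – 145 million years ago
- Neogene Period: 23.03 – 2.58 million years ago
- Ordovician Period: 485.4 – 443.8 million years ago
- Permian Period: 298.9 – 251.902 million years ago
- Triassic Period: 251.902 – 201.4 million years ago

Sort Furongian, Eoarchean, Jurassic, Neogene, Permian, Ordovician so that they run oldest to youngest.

Eoarchean → Furongian → Ordovician → Permian → Jurassic → Neogene

Read off each span (Ma): Furongian 497–485.4; Eoarchean 4031–3600; Jurassic 201.4–145; Neogene 23.03–2.58; Permian 298.9–251.902; Ordovician 485.4–443.8.
Larger Ma is older, so oldest→youngest is Eoarchean, Furongian, Ordovician, Permian, Jurassic, Neogene.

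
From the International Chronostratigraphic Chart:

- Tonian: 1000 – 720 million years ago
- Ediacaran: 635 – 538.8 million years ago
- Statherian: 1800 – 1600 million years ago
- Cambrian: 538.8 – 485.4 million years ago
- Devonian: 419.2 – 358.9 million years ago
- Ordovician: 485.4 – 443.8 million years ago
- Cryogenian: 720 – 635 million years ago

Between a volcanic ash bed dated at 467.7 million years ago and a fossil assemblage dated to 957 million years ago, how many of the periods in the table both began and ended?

957 Ma sits inside the Tonian (1000–720) and 467.7 Ma inside the Ordovician (485.4–443.8); neither of those is wholly between the two dates.
The listed periods lying completely between them are Cryogenian, Ediacaran, Cambrian — 3 in all.

3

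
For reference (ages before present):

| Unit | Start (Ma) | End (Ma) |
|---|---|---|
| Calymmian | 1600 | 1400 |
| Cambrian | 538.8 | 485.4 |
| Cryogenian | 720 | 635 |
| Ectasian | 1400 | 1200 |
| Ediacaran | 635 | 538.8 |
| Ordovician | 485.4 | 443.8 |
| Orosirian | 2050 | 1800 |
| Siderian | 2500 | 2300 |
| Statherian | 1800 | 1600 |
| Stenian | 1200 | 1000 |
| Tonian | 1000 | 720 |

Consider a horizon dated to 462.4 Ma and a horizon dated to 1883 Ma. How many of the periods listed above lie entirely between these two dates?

8

1883 Ma sits inside the Orosirian (2050–1800) and 462.4 Ma inside the Ordovician (485.4–443.8); neither of those is wholly between the two dates.
The listed periods lying completely between them are Statherian, Calymmian, Ectasian, Stenian, Tonian, Cryogenian, Ediacaran, Cambrian — 8 in all.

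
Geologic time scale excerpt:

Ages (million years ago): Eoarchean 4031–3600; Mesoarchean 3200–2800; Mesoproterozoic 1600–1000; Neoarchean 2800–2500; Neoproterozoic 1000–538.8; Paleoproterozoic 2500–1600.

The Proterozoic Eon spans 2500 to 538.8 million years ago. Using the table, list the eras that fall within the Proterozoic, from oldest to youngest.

Paleoproterozoic, Mesoproterozoic, Neoproterozoic

Eras with both bounds inside 2500–538.8 Ma: Paleoproterozoic (2500–1600), Mesoproterozoic (1600–1000), Neoproterozoic (1000–538.8).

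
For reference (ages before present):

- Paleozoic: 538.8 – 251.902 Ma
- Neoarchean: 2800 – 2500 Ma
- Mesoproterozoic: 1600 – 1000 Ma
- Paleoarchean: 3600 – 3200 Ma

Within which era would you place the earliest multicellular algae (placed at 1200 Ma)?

Mesoproterozoic

1200 Ma lies between 1600 and 1000 Ma, so it falls in the Mesoproterozoic.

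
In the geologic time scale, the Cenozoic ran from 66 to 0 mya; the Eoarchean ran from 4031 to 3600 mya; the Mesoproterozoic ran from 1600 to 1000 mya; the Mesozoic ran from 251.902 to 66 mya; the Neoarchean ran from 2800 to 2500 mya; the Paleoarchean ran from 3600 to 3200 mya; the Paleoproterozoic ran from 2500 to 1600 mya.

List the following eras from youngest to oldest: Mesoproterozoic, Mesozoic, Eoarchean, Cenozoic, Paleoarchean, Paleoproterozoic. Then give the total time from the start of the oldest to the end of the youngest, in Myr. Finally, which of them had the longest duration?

Cenozoic, Mesozoic, Mesoproterozoic, Paleoproterozoic, Paleoarchean, Eoarchean; total span 4031 Myr; longest is Paleoproterozoic

Start ages (Ma): Eoarchean 4031, Paleoarchean 3600, Paleoproterozoic 2500, Mesoproterozoic 1600, Mesozoic 251.902, Cenozoic 66.
Ordered youngest to oldest: Cenozoic, Mesozoic, Mesoproterozoic, Paleoproterozoic, Paleoarchean, Eoarchean.
Span = 4031 − 0 = 4031 Myr.
Durations: Mesoproterozoic 600, Mesozoic 185.902, Paleoarchean 400, Eoarchean 431, Paleoproterozoic 900, Cenozoic 66 → longest is Paleoproterozoic (900 Myr).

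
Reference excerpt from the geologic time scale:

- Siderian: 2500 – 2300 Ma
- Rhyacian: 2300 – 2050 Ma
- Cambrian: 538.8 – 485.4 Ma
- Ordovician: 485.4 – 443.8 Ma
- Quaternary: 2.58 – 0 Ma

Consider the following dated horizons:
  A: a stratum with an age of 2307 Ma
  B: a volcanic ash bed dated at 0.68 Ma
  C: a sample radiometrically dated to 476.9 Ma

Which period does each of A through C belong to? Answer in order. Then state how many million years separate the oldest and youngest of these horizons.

A — Siderian; B — Quaternary; C — Ordovician; span 2306.32 million years

A: 2307 Ma lies in 2500–2300 Ma, so Siderian.
B: 0.68 Ma lies in 2.58–0 Ma, so Quaternary.
C: 476.9 Ma lies in 485.4–443.8 Ma, so Ordovician.
Oldest = 2307 Ma, youngest = 0.68 Ma → span 2306.32 Myr.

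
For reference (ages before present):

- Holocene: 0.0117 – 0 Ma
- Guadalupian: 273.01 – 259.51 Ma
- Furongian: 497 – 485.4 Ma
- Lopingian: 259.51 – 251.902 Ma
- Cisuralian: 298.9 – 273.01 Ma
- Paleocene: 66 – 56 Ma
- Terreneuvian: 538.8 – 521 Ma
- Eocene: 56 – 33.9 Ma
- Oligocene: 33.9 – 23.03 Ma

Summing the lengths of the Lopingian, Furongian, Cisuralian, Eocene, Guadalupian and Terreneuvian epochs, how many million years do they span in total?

98.498 million years

Duration is start − end for each: (259.51 − 251.902) + (497 − 485.4) + (298.9 − 273.01) + (56 − 33.9) + (273.01 − 259.51) + (538.8 − 521).
That is 7.608 + 11.6 + 25.89 + 22.1 + 13.5 + 17.8, which totals 98.498 million years.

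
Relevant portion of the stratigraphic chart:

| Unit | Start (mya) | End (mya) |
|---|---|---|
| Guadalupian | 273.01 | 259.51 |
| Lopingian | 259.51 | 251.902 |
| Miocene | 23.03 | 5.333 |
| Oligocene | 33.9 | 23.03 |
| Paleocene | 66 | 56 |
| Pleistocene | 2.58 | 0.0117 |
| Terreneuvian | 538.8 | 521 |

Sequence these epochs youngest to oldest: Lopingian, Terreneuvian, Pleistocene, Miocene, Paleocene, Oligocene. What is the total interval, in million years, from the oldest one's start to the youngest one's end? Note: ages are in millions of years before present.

Pleistocene → Miocene → Oligocene → Paleocene → Lopingian → Terreneuvian; total span 538.7883 Myr

From the excerpt: Lopingian 259.51–251.902; Terreneuvian 538.8–521; Pleistocene 2.58–0.0117; Miocene 23.03–5.333; Paleocene 66–56; Oligocene 33.9–23.03 (Ma).
Larger Ma is earlier, so the oldest is Terreneuvian and the youngest is Pleistocene; youngest to oldest: Pleistocene, Miocene, Oligocene, Paleocene, Lopingian, Terreneuvian.
Oldest start 538.8 minus youngest end 0.0117 gives 538.7883 Myr overall.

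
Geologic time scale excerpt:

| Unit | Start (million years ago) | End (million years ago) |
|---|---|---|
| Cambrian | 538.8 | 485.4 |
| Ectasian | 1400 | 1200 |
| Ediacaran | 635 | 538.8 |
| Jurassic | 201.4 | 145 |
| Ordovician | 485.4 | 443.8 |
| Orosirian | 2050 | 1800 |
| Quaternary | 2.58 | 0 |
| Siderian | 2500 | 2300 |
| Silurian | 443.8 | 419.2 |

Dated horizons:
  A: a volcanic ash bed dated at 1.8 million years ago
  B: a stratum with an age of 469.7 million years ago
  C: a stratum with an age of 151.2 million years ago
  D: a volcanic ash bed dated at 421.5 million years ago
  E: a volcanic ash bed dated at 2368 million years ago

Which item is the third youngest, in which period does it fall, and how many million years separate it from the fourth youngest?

Sorted youngest-first by Ma: A (1.8), C (151.2), D (421.5), B (469.7), E (2368).
The third youngest is D at 421.5 Ma, which lies in 443.8–419.2 Ma: the Silurian.
The fourth youngest is B at 469.7 Ma; separation = |421.5 − 469.7| = 48.2 Myr.

D, in the Silurian; 48.2 million years to B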